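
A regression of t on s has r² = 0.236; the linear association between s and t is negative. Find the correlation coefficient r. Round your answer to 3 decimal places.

|r| = √0.236 = 0.486
The association is negative, so r = −0.486.

-0.486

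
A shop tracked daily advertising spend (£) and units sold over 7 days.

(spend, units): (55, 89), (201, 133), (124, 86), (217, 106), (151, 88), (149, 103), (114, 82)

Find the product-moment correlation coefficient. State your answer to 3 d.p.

n = 7, Σx = 1011, Σy = 687, Σx² = 163889, Σy² = 69319, Σxy = 103277
nΣxy − ΣxΣy = 722939 − 694557 = 28382
nΣx² − (Σx)² = 1147223 − 1022121 = 125102; nΣy² − (Σy)² = 485233 − 471969 = 13264
r = 28382 / √(125102 × 13264) = 28382 / 40735.1559 ≈ 0.697

0.697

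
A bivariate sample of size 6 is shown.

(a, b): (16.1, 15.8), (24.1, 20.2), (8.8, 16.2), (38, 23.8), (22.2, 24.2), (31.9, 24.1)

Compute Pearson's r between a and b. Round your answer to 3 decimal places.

n = 6, Σa = 141.1, Σb = 124.3, Σa² = 3871.91, Σb² = 2653.01, Σab = 3094.19
nΣab − ΣaΣb = 18565.14 − 17538.73 = 1026.41
nΣa² − (Σa)² = 23231.46 − 19909.21 = 3322.25; nΣb² − (Σb)² = 15918.06 − 15450.49 = 467.57
r = 1026.41 / √(3322.25 × 467.57) = 1026.41 / 1246.3484 ≈ 0.824

0.824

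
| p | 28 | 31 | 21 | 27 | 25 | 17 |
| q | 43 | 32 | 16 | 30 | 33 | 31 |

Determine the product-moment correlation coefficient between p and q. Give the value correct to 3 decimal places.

0.454

n = 6, Σp = 149, Σq = 185, Σp² = 3829, Σq² = 6079, Σpq = 4694
nΣpq − ΣpΣq = 28164 − 27565 = 599
nΣp² − (Σp)² = 22974 − 22201 = 773; nΣq² − (Σq)² = 36474 − 34225 = 2249
r = 599 / √(773 × 2249) = 599 / 1318.5132 ≈ 0.454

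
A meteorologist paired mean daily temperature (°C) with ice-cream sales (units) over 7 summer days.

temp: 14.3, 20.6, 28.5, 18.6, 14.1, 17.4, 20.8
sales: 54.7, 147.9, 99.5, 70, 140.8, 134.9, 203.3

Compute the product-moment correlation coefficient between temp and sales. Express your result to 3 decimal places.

0.133

n = 7, Σx = 134.3, Σy = 851.1, Σx² = 2721.27, Σy² = 119020.29, Σxy = 16527.88
nΣxy − ΣxΣy = 115695.16 − 114302.73 = 1392.43
nΣx² − (Σx)² = 19048.89 − 18036.49 = 1012.4; nΣy² − (Σy)² = 833142.03 − 724371.21 = 108770.82
r = 1392.43 / √(1012.4 × 108770.82) = 1392.43 / 10493.7876 ≈ 0.133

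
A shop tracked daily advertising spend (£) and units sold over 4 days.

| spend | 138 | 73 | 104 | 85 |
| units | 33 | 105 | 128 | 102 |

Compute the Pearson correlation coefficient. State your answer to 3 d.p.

-0.745

n = 4, Σx = 400, Σy = 368, Σx² = 42414, Σy² = 38902, Σxy = 34201
nΣxy − ΣxΣy = 136804 − 147200 = -10396
nΣx² − (Σx)² = 169656 − 160000 = 9656; nΣy² − (Σy)² = 155608 − 135424 = 20184
r = -10396 / √(9656 × 20184) = -10396 / 13960.5410 ≈ -0.745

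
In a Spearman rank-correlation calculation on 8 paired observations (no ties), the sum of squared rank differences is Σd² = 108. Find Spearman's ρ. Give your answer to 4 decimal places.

ρ = 1 − 6Σd² / [n(n²−1)] = 1 − 6×108 / (8×63)
  = 1 − 648/504 = 1 − 1.28571 ≈ -0.2857

-0.2857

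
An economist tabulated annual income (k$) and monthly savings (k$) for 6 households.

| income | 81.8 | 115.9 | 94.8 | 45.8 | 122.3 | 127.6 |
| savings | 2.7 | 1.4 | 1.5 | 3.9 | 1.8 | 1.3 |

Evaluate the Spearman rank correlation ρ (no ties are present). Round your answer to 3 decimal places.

Rank income: 2, 4, 3, 1, 5, 6
Rank savings: 5, 2, 3, 6, 4, 1
d = rank(income) − rank(savings): -3, 2, 0, -5, 1, 5; Σd² = 64
ρ = 1 − 6Σd² / [n(n²−1)] = 1 − 6×64 / (6×35) = 1 − 384/210 ≈ -0.829

-0.829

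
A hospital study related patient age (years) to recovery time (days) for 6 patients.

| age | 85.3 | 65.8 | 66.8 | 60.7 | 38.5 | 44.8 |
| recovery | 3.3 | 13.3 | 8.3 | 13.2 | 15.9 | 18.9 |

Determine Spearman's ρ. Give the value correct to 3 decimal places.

-0.886

Rank age: 6, 4, 5, 3, 1, 2
Rank recovery: 1, 4, 2, 3, 5, 6
d = rank(age) − rank(recovery): 5, 0, 3, 0, -4, -4; Σd² = 66
ρ = 1 − 6Σd² / [n(n²−1)] = 1 − 6×66 / (6×35) = 1 − 396/210 ≈ -0.886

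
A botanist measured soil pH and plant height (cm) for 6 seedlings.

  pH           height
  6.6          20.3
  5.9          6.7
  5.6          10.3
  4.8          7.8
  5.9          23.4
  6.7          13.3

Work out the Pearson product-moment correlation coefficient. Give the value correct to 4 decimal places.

0.4966

n = 6, Σx = 35.5, Σy = 81.8, Σx² = 212.47, Σy² = 1348.36, Σxy = 495.8
nΣxy − ΣxΣy = 2974.8 − 2903.9 = 70.9
nΣx² − (Σx)² = 1274.82 − 1260.25 = 14.57; nΣy² − (Σy)² = 8090.16 − 6691.24 = 1398.92
r = 70.9 / √(14.57 × 1398.92) = 70.9 / 142.7665 ≈ 0.4966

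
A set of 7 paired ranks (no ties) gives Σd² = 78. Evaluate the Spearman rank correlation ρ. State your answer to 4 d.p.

-0.3929

ρ = 1 − 6Σd² / [n(n²−1)] = 1 − 6×78 / (7×48)
  = 1 − 468/336 = 1 − 1.39286 ≈ -0.3929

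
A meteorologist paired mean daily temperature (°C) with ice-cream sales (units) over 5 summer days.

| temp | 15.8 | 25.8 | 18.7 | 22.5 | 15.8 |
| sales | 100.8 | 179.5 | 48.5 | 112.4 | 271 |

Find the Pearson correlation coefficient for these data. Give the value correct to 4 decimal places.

n = 5, Σx = 98.6, Σy = 712.2, Σx² = 2020.86, Σy² = 130807.9, Σxy = 13941.49
nΣxy − ΣxΣy = 69707.45 − 70222.92 = -515.47
nΣx² − (Σx)² = 10104.3 − 9721.96 = 382.34; nΣy² − (Σy)² = 654039.5 − 507228.84 = 146810.66
r = -515.47 / √(382.34 × 146810.66) = -515.47 / 7492.1017 ≈ -0.0688

-0.0688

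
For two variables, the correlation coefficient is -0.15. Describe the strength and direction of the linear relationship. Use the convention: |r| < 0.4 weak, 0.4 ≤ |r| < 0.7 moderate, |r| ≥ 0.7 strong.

weak negative

r = -0.15 < 0 so the relationship is negative.
|r| = 0.15, which falls in the weak range.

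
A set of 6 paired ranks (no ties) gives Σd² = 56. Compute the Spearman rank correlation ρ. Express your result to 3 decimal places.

-0.600

ρ = 1 − 6Σd² / [n(n²−1)] = 1 − 6×56 / (6×35)
  = 1 − 336/210 = 1 − 1.6000 ≈ -0.600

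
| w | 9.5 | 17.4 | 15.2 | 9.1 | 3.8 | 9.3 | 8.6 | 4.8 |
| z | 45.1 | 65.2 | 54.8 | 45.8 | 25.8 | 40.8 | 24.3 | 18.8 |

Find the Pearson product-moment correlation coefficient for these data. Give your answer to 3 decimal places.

0.912

n = 8, Σw = 77.7, Σz = 320.6, Σw² = 904.79, Σz² = 14659.94, Σwz = 3589.37
nΣwz − ΣwΣz = 28714.96 − 24910.62 = 3804.34
nΣw² − (Σw)² = 7238.32 − 6037.29 = 1201.03; nΣz² − (Σz)² = 117279.52 − 102784.36 = 14495.16
r = 3804.34 / √(1201.03 × 14495.16) = 3804.34 / 4172.4240 ≈ 0.912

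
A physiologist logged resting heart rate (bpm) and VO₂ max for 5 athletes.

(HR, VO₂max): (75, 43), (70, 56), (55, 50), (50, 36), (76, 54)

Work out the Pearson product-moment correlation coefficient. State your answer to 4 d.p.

n = 5, Σx = 326, Σy = 239, Σx² = 21826, Σy² = 11697, Σxy = 15799
nΣxy − ΣxΣy = 78995 − 77914 = 1081
nΣx² − (Σx)² = 109130 − 106276 = 2854; nΣy² − (Σy)² = 58485 − 57121 = 1364
r = 1081 / √(2854 × 1364) = 1081 / 1973.0322 ≈ 0.5479

0.5479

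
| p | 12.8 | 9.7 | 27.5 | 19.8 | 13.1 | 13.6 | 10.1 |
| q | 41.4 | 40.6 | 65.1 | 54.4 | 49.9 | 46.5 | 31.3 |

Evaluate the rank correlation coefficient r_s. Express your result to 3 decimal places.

0.929

Rank p: 3, 1, 7, 6, 4, 5, 2
Rank q: 3, 2, 7, 6, 5, 4, 1
d = rank(p) − rank(q): 0, -1, 0, 0, -1, 1, 1; Σd² = 4
ρ = 1 − 6Σd² / [n(n²−1)] = 1 − 6×4 / (7×48) = 1 − 24/336 ≈ 0.929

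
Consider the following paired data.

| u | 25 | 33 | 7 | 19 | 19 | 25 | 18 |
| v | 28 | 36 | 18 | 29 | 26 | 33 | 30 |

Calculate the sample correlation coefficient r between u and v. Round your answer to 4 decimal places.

n = 7, Σu = 146, Σv = 200, Σu² = 3434, Σv² = 5910, Σuv = 4424
nΣuv − ΣuΣv = 30968 − 29200 = 1768
nΣu² − (Σu)² = 24038 − 21316 = 2722; nΣv² − (Σv)² = 41370 − 40000 = 1370
r = 1768 / √(2722 × 1370) = 1768 / 1931.0981 ≈ 0.9155

0.9155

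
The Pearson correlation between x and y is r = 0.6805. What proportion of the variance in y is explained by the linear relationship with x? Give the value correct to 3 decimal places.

0.463

r² = (0.6805)² = 0.463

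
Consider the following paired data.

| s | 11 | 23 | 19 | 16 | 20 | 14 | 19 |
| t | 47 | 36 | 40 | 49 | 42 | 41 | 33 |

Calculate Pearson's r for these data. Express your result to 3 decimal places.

-0.655

n = 7, Σs = 122, Σt = 288, Σs² = 2224, Σt² = 12040, Σst = 4930
nΣst − ΣsΣt = 34510 − 35136 = -626
nΣs² − (Σs)² = 15568 − 14884 = 684; nΣt² − (Σt)² = 84280 − 82944 = 1336
r = -626 / √(684 × 1336) = -626 / 955.9414 ≈ -0.655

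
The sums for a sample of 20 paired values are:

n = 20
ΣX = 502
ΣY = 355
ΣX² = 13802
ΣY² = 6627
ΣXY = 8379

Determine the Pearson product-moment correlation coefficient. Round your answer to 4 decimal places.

-0.8495

r = (nΣXY − ΣXΣY) / √[(nΣX² − (ΣX)²)(nΣY² − (ΣY)²)]
Numerator: 20×8379 − 502×355 = -10630
Denominator: √[(276040 − 252004)(132540 − 126025)] = √[24036 × 6515] = 12513.7740
r = -10630 / 12513.7740 ≈ -0.8495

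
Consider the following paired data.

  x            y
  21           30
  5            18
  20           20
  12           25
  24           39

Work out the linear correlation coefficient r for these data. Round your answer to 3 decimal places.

0.729

n = 5, Σx = 82, Σy = 132, Σx² = 1586, Σy² = 3770, Σxy = 2356
nΣxy − ΣxΣy = 11780 − 10824 = 956
nΣx² − (Σx)² = 7930 − 6724 = 1206; nΣy² − (Σy)² = 18850 − 17424 = 1426
r = 956 / √(1206 × 1426) = 956 / 1311.3947 ≈ 0.729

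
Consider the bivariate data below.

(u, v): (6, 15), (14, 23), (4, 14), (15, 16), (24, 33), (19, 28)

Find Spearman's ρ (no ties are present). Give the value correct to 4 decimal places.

Rank u: 2, 3, 1, 4, 6, 5
Rank v: 2, 4, 1, 3, 6, 5
d = rank(u) − rank(v): 0, -1, 0, 1, 0, 0; Σd² = 2
ρ = 1 − 6Σd² / [n(n²−1)] = 1 − 6×2 / (6×35) = 1 − 12/210 ≈ 0.9429

0.9429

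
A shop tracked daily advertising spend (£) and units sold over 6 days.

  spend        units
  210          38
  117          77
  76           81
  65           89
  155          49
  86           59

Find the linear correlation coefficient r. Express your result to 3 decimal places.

n = 6, Σx = 709, Σy = 393, Σx² = 99211, Σy² = 27737, Σxy = 41599
nΣxy − ΣxΣy = 249594 − 278637 = -29043
nΣx² − (Σx)² = 595266 − 502681 = 92585; nΣy² − (Σy)² = 166422 − 154449 = 11973
r = -29043 / √(92585 × 11973) = -29043 / 33294.4471 ≈ -0.872

-0.872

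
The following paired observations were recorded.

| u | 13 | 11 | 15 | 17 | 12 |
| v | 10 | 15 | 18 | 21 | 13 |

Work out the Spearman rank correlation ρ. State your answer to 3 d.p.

0.600

Rank u: 3, 1, 4, 5, 2
Rank v: 1, 3, 4, 5, 2
d = rank(u) − rank(v): 2, -2, 0, 0, 0; Σd² = 8
ρ = 1 − 6Σd² / [n(n²−1)] = 1 − 6×8 / (5×24) = 1 − 48/120 ≈ 0.600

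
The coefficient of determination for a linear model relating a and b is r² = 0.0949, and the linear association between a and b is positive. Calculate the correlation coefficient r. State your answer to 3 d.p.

0.308

|r| = √0.0949 = 0.308
The association is positive, so r = 0.308.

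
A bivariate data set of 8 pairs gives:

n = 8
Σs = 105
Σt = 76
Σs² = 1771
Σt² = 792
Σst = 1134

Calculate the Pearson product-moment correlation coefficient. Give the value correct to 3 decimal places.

r = (nΣst − ΣsΣt) / √[(nΣs² − (Σs)²)(nΣt² − (Σt)²)]
Numerator: 8×1134 − 105×76 = 1092
Denominator: √[(14168 − 11025)(6336 − 5776)] = √[3143 × 560] = 1326.6801
r = 1092 / 1326.6801 ≈ 0.823

0.823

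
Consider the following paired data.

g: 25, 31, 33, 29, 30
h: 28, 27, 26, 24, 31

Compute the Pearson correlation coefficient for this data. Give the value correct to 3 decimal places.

-0.150

n = 5, Σg = 148, Σh = 136, Σg² = 4416, Σh² = 3726, Σgh = 4021
nΣgh − ΣgΣh = 20105 − 20128 = -23
nΣg² − (Σg)² = 22080 − 21904 = 176; nΣh² − (Σh)² = 18630 − 18496 = 134
r = -23 / √(176 × 134) = -23 / 153.5708 ≈ -0.150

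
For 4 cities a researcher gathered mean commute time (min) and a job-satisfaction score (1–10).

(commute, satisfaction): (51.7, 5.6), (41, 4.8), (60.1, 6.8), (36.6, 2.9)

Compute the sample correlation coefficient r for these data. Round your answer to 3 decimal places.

n = 4, Σx = 189.4, Σy = 20.1, Σx² = 9305.46, Σy² = 109.05, Σxy = 1001.14
nΣxy − ΣxΣy = 4004.56 − 3806.94 = 197.62
nΣx² − (Σx)² = 37221.84 − 35872.36 = 1349.48; nΣy² − (Σy)² = 436.2 − 404.01 = 32.19
r = 197.62 / √(1349.48 × 32.19) = 197.62 / 208.4221 ≈ 0.948

0.948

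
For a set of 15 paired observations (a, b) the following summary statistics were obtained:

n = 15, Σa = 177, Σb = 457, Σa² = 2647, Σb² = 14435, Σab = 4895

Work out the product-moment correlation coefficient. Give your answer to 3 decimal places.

-0.931

r = (nΣab − ΣaΣb) / √[(nΣa² − (Σa)²)(nΣb² − (Σb)²)]
Numerator: 15×4895 − 177×457 = -7464
Denominator: √[(39705 − 31329)(216525 − 208849)] = √[8376 × 7676] = 8018.3649
r = -7464 / 8018.3649 ≈ -0.931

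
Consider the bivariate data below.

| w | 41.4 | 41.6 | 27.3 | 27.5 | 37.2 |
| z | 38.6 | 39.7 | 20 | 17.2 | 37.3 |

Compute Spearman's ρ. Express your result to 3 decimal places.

0.900

Rank w: 4, 5, 1, 2, 3
Rank z: 4, 5, 2, 1, 3
d = rank(w) − rank(z): 0, 0, -1, 1, 0; Σd² = 2
ρ = 1 − 6Σd² / [n(n²−1)] = 1 − 6×2 / (5×24) = 1 − 12/120 ≈ 0.900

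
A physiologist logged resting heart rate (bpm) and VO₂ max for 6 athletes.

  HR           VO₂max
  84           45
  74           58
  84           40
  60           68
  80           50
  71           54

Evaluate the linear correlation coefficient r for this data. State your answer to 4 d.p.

-0.9523

n = 6, Σx = 453, Σy = 315, Σx² = 34629, Σy² = 17029, Σxy = 23346
nΣxy − ΣxΣy = 140076 − 142695 = -2619
nΣx² − (Σx)² = 207774 − 205209 = 2565; nΣy² − (Σy)² = 102174 − 99225 = 2949
r = -2619 / √(2565 × 2949) = -2619 / 2750.3063 ≈ -0.9523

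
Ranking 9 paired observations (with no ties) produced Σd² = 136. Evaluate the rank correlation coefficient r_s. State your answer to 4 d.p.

-0.1333

ρ = 1 − 6Σd² / [n(n²−1)] = 1 − 6×136 / (9×80)
  = 1 − 816/720 = 1 − 1.13333 ≈ -0.1333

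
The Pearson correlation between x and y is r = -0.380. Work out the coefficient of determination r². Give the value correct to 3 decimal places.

r² = (-0.380)² = 0.144

0.144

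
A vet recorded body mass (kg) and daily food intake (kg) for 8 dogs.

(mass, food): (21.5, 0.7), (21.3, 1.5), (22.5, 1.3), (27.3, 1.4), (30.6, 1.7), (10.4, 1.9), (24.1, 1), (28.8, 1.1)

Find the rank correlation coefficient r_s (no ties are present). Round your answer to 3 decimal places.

-0.143

Rank mass: 3, 2, 4, 6, 8, 1, 5, 7
Rank food: 1, 6, 4, 5, 7, 8, 2, 3
d = rank(mass) − rank(food): 2, -4, 0, 1, 1, -7, 3, 4; Σd² = 96
ρ = 1 − 6Σd² / [n(n²−1)] = 1 − 6×96 / (8×63) = 1 − 576/504 ≈ -0.143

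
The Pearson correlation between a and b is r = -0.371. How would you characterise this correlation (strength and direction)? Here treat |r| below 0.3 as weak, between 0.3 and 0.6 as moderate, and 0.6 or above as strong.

r = -0.371 < 0 so the relationship is negative.
|r| = 0.371, which falls in the moderate range.

moderate negative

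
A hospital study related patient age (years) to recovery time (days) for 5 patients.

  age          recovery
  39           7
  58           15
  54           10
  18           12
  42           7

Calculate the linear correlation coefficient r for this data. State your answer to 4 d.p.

n = 5, Σx = 211, Σy = 51, Σx² = 9889, Σy² = 567, Σxy = 2193
nΣxy − ΣxΣy = 10965 − 10761 = 204
nΣx² − (Σx)² = 49445 − 44521 = 4924; nΣy² − (Σy)² = 2835 − 2601 = 234
r = 204 / √(4924 × 234) = 204 / 1073.4132 ≈ 0.1900

0.1900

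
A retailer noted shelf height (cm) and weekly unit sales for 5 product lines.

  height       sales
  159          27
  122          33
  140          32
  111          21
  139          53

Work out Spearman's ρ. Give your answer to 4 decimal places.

Rank height: 5, 2, 4, 1, 3
Rank sales: 2, 4, 3, 1, 5
d = rank(height) − rank(sales): 3, -2, 1, 0, -2; Σd² = 18
ρ = 1 − 6Σd² / [n(n²−1)] = 1 − 6×18 / (5×24) = 1 − 108/120 ≈ 0.1000

0.1000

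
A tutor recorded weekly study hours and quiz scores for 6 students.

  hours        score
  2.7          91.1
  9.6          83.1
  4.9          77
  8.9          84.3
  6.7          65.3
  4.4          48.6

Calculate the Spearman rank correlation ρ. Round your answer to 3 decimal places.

0.029

Rank hours: 1, 6, 3, 5, 4, 2
Rank score: 6, 4, 3, 5, 2, 1
d = rank(hours) − rank(score): -5, 2, 0, 0, 2, 1; Σd² = 34
ρ = 1 − 6Σd² / [n(n²−1)] = 1 − 6×34 / (6×35) = 1 − 204/210 ≈ 0.029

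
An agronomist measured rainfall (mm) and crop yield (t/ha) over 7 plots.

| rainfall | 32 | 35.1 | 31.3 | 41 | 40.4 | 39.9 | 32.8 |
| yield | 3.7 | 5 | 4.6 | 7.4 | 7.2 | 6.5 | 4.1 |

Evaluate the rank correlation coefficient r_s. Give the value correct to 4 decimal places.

0.8929

Rank rainfall: 2, 4, 1, 7, 6, 5, 3
Rank yield: 1, 4, 3, 7, 6, 5, 2
d = rank(rainfall) − rank(yield): 1, 0, -2, 0, 0, 0, 1; Σd² = 6
ρ = 1 − 6Σd² / [n(n²−1)] = 1 − 6×6 / (7×48) = 1 − 36/336 ≈ 0.8929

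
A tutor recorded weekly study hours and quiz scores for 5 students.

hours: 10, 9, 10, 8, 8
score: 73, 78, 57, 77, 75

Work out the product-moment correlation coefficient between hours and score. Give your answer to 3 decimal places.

-0.639

n = 5, Σx = 45, Σy = 360, Σx² = 409, Σy² = 26216, Σxy = 3218
nΣxy − ΣxΣy = 16090 − 16200 = -110
nΣx² − (Σx)² = 2045 − 2025 = 20; nΣy² − (Σy)² = 131080 − 129600 = 1480
r = -110 / √(20 × 1480) = -110 / 172.0465 ≈ -0.639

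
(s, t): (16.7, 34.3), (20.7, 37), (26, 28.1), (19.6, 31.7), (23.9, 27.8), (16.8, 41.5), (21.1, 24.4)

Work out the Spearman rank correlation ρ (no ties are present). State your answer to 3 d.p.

-0.679

Rank s: 1, 4, 7, 3, 6, 2, 5
Rank t: 5, 6, 3, 4, 2, 7, 1
d = rank(s) − rank(t): -4, -2, 4, -1, 4, -5, 4; Σd² = 94
ρ = 1 − 6Σd² / [n(n²−1)] = 1 − 6×94 / (7×48) = 1 − 564/336 ≈ -0.679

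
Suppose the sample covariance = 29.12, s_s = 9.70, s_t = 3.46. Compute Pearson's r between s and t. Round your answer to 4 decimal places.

0.8676

r = Cov(s,t) / (s_s · s_t) = 29.12 / (9.70 × 3.46)
  = 29.12 / 33.5620 ≈ 0.8676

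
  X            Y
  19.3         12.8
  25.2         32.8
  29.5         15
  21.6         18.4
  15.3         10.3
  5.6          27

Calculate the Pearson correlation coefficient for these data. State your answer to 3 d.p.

-0.098

n = 6, ΣX = 116.5, ΣY = 116.3, ΣX² = 2609.79, ΣY² = 2638.33, ΣXY = 2222.33
nΣXY − ΣXΣY = 13333.98 − 13548.95 = -214.97
nΣX² − (ΣX)² = 15658.74 − 13572.25 = 2086.49; nΣY² − (ΣY)² = 15829.98 − 13525.69 = 2304.29
r = -214.97 / √(2086.49 × 2304.29) = -214.97 / 2192.6874 ≈ -0.098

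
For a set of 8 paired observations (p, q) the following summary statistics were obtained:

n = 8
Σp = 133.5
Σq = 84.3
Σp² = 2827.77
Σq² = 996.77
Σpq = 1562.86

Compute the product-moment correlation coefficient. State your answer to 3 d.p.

0.612

r = (nΣpq − ΣpΣq) / √[(nΣp² − (Σp)²)(nΣq² − (Σq)²)]
Numerator: 8×1562.86 − 133.5×84.3 = 1248.83
Denominator: √[(22622.16 − 17822.25)(7974.16 − 7106.49)] = √[4799.91 × 867.67] = 2040.7690
r = 1248.83 / 2040.7690 ≈ 0.612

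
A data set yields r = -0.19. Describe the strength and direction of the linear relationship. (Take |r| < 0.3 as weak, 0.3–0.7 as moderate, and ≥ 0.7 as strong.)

r = -0.19 < 0 so the relationship is negative.
|r| = 0.19, which falls in the weak range.

weak negative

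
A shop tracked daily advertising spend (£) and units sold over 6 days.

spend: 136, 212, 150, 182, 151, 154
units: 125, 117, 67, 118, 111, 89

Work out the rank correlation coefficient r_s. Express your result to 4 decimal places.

Rank spend: 1, 6, 2, 5, 3, 4
Rank units: 6, 4, 1, 5, 3, 2
d = rank(spend) − rank(units): -5, 2, 1, 0, 0, 2; Σd² = 34
ρ = 1 − 6Σd² / [n(n²−1)] = 1 − 6×34 / (6×35) = 1 − 204/210 ≈ 0.0286

0.0286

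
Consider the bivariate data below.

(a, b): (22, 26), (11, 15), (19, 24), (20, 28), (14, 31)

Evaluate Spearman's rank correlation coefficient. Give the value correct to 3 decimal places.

0.300

Rank a: 5, 1, 3, 4, 2
Rank b: 3, 1, 2, 4, 5
d = rank(a) − rank(b): 2, 0, 1, 0, -3; Σd² = 14
ρ = 1 − 6Σd² / [n(n²−1)] = 1 − 6×14 / (5×24) = 1 − 84/120 ≈ 0.300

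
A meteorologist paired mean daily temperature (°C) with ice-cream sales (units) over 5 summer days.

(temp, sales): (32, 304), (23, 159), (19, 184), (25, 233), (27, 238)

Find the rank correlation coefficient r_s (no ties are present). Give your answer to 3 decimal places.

0.900

Rank temp: 5, 2, 1, 3, 4
Rank sales: 5, 1, 2, 3, 4
d = rank(temp) − rank(sales): 0, 1, -1, 0, 0; Σd² = 2
ρ = 1 − 6Σd² / [n(n²−1)] = 1 − 6×2 / (5×24) = 1 − 12/120 ≈ 0.900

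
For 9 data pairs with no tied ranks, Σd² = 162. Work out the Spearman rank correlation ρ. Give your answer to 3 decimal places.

ρ = 1 − 6Σd² / [n(n²−1)] = 1 − 6×162 / (9×80)
  = 1 − 972/720 = 1 − 1.3500 ≈ -0.350

-0.350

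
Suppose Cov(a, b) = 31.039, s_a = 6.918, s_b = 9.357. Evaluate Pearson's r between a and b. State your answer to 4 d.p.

r = Cov(a,b) / (s_a · s_b) = 31.039 / (6.918 × 9.357)
  = 31.039 / 64.7317 ≈ 0.4795

0.4795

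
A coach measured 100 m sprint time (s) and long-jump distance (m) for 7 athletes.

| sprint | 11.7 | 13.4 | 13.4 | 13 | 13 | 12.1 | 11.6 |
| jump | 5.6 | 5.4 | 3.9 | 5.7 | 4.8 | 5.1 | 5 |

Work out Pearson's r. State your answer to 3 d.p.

-0.332

n = 7, Σx = 88.2, Σy = 35.5, Σx² = 1114.98, Σy² = 182.27, Σxy = 446.35
nΣxy − ΣxΣy = 3124.45 − 3131.1 = -6.65
nΣx² − (Σx)² = 7804.86 − 7779.24 = 25.62; nΣy² − (Σy)² = 1275.89 − 1260.25 = 15.64
r = -6.65 / √(25.62 × 15.64) = -6.65 / 20.0174 ≈ -0.332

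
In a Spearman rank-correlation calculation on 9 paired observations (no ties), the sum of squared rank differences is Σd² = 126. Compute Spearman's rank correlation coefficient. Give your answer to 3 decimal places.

-0.050

ρ = 1 − 6Σd² / [n(n²−1)] = 1 − 6×126 / (9×80)
  = 1 − 756/720 = 1 − 1.0500 ≈ -0.050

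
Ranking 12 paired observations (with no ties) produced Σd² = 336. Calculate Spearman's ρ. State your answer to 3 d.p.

-0.175

ρ = 1 − 6Σd² / [n(n²−1)] = 1 − 6×336 / (12×143)
  = 1 − 2016/1716 = 1 − 1.1748 ≈ -0.175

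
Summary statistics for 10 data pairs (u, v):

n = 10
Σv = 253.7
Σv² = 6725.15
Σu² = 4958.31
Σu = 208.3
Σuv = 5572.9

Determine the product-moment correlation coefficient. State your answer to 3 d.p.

r = (nΣuv − ΣuΣv) / √[(nΣu² − (Σu)²)(nΣv² − (Σv)²)]
Numerator: 10×5572.9 − 208.3×253.7 = 2883.29
Denominator: √[(49583.1 − 43388.89)(67251.5 − 64363.69)] = √[6194.21 × 2887.81] = 4229.3855
r = 2883.29 / 4229.3855 ≈ 0.682

0.682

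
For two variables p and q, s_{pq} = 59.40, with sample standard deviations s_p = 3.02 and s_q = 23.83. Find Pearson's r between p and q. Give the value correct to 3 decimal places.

r = Cov(p,q) / (s_p · s_q) = 59.40 / (3.02 × 23.83)
  = 59.40 / 71.9666 ≈ 0.825

0.825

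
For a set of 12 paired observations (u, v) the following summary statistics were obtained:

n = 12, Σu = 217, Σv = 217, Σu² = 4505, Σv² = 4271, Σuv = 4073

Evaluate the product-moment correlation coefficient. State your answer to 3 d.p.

0.332

r = (nΣuv − ΣuΣv) / √[(nΣu² − (Σu)²)(nΣv² − (Σv)²)]
Numerator: 12×4073 − 217×217 = 1787
Denominator: √[(54060 − 47089)(51252 − 47089)] = √[6971 × 4163] = 5387.0468
r = 1787 / 5387.0468 ≈ 0.332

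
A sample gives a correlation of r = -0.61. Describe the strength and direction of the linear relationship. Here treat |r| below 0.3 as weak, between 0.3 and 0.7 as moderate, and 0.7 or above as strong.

moderate negative

r = -0.61 < 0 so the relationship is negative.
|r| = 0.61, which falls in the moderate range.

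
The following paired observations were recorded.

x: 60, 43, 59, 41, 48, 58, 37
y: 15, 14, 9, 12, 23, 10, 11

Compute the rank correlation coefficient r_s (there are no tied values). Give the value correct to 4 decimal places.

0.0000

Rank x: 7, 3, 6, 2, 4, 5, 1
Rank y: 6, 5, 1, 4, 7, 2, 3
d = rank(x) − rank(y): 1, -2, 5, -2, -3, 3, -2; Σd² = 56
ρ = 1 − 6Σd² / [n(n²−1)] = 1 − 6×56 / (7×48) = 1 − 336/336 ≈ 0.0000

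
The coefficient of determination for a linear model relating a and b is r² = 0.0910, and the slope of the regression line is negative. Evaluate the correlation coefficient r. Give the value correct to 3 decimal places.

-0.302

|r| = √0.0910 = 0.302
The association is negative, so r = −0.302.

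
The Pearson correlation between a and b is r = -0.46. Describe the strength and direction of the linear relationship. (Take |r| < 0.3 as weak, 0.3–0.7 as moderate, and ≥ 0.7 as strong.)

r = -0.46 < 0 so the relationship is negative.
|r| = 0.46, which falls in the moderate range.

moderate negative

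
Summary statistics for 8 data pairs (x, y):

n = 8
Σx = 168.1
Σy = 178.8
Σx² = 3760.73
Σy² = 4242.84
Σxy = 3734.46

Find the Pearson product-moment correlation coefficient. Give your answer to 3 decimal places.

-0.095

r = (nΣxy − ΣxΣy) / √[(nΣx² − (Σx)²)(nΣy² − (Σy)²)]
Numerator: 8×3734.46 − 168.1×178.8 = -180.6
Denominator: √[(30085.84 − 28257.61)(33942.72 − 31969.44)] = √[1828.23 × 1973.28] = 1899.3709
r = -180.6 / 1899.3709 ≈ -0.095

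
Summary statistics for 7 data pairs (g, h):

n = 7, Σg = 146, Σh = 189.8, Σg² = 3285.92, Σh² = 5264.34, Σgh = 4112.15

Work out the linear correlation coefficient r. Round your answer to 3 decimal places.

0.910

r = (nΣgh − ΣgΣh) / √[(nΣg² − (Σg)²)(nΣh² − (Σh)²)]
Numerator: 7×4112.15 − 146×189.8 = 1074.25
Denominator: √[(23001.44 − 21316)(36850.38 − 36024.04)] = √[1685.44 × 826.34] = 1180.1468
r = 1074.25 / 1180.1468 ≈ 0.910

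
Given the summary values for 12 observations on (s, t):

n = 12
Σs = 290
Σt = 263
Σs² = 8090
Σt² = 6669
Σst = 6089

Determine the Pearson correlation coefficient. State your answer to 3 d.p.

r = (nΣst − ΣsΣt) / √[(nΣs² − (Σs)²)(nΣt² − (Σt)²)]
Numerator: 12×6089 − 290×263 = -3202
Denominator: √[(97080 − 84100)(80028 − 69169)] = √[12980 × 10859] = 11872.2289
r = -3202 / 11872.2289 ≈ -0.270

-0.270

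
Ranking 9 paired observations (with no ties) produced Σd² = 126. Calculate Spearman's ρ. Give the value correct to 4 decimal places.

-0.0500

ρ = 1 − 6Σd² / [n(n²−1)] = 1 − 6×126 / (9×80)
  = 1 − 756/720 = 1 − 1.05000 ≈ -0.0500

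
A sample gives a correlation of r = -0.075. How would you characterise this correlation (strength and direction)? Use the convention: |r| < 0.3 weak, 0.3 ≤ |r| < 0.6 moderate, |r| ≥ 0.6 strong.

r = -0.075 < 0 so the relationship is negative.
|r| = 0.075, which falls in the weak range.

weak negative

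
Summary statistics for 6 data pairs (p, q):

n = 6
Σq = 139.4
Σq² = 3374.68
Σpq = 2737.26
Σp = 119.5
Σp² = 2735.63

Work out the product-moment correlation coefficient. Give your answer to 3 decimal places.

r = (nΣpq − ΣpΣq) / √[(nΣp² − (Σp)²)(nΣq² − (Σq)²)]
Numerator: 6×2737.26 − 119.5×139.4 = -234.74
Denominator: √[(16413.78 − 14280.25)(20248.08 − 19432.36)] = √[2133.53 × 815.72] = 1319.2282
r = -234.74 / 1319.2282 ≈ -0.178

-0.178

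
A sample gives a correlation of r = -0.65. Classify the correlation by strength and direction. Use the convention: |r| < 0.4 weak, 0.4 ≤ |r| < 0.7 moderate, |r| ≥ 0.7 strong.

moderate negative

r = -0.65 < 0 so the relationship is negative.
|r| = 0.65, which falls in the moderate range.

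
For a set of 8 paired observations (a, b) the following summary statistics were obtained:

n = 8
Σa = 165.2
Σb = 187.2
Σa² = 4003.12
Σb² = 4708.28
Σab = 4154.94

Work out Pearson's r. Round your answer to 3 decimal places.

r = (nΣab − ΣaΣb) / √[(nΣa² − (Σa)²)(nΣb² − (Σb)²)]
Numerator: 8×4154.94 − 165.2×187.2 = 2314.08
Denominator: √[(32024.96 − 27291.04)(37666.24 − 35043.84)] = √[4733.92 × 2622.4] = 3523.3836
r = 2314.08 / 3523.3836 ≈ 0.657

0.657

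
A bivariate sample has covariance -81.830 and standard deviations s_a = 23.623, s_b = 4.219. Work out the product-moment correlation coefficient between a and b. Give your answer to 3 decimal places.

-0.821

r = Cov(a,b) / (s_a · s_b) = -81.830 / (23.623 × 4.219)
  = -81.830 / 99.6654 ≈ -0.821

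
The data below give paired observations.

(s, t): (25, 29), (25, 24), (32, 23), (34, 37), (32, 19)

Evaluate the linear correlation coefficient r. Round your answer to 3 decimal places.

0.167

n = 5, Σs = 148, Σt = 132, Σs² = 4454, Σt² = 3676, Σst = 3927
nΣst − ΣsΣt = 19635 − 19536 = 99
nΣs² − (Σs)² = 22270 − 21904 = 366; nΣt² − (Σt)² = 18380 − 17424 = 956
r = 99 / √(366 × 956) = 99 / 591.5201 ≈ 0.167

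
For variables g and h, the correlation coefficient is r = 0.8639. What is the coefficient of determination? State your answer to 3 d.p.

r² = (0.8639)² = 0.746

0.746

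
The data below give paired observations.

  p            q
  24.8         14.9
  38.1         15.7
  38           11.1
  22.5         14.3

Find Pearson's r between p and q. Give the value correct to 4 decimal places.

n = 4, Σp = 123.4, Σq = 56, Σp² = 4016.9, Σq² = 796.2, Σpq = 1711.24
nΣpq − ΣpΣq = 6844.96 − 6910.4 = -65.44
nΣp² − (Σp)² = 16067.6 − 15227.56 = 840.04; nΣq² − (Σq)² = 3184.8 − 3136 = 48.8
r = -65.44 / √(840.04 × 48.8) = -65.44 / 202.4696 ≈ -0.3232

-0.3232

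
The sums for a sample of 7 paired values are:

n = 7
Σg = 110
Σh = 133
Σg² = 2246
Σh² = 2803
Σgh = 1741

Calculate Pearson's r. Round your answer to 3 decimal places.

-0.924

r = (nΣgh − ΣgΣh) / √[(nΣg² − (Σg)²)(nΣh² − (Σh)²)]
Numerator: 7×1741 − 110×133 = -2443
Denominator: √[(15722 − 12100)(19621 − 17689)] = √[3622 × 1932] = 2645.3174
r = -2443 / 2645.3174 ≈ -0.924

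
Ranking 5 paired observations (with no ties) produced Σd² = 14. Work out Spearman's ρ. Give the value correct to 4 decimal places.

ρ = 1 − 6Σd² / [n(n²−1)] = 1 − 6×14 / (5×24)
  = 1 − 84/120 = 1 − 0.70000 ≈ 0.3000

0.3000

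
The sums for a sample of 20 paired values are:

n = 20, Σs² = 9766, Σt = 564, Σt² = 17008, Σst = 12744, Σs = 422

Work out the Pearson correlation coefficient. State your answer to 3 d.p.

r = (nΣst − ΣsΣt) / √[(nΣs² − (Σs)²)(nΣt² − (Σt)²)]
Numerator: 20×12744 − 422×564 = 16872
Denominator: √[(195320 − 178084)(340160 − 318096)] = √[17236 × 22064] = 19501.1565
r = 16872 / 19501.1565 ≈ 0.865

0.865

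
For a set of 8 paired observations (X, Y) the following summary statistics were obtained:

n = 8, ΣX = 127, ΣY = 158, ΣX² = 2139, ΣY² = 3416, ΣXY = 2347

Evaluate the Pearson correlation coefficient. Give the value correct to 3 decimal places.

r = (nΣXY − ΣXΣY) / √[(nΣX² − (ΣX)²)(nΣY² − (ΣY)²)]
Numerator: 8×2347 − 127×158 = -1290
Denominator: √[(17112 − 16129)(27328 − 24964)] = √[983 × 2364] = 1524.4055
r = -1290 / 1524.4055 ≈ -0.846

-0.846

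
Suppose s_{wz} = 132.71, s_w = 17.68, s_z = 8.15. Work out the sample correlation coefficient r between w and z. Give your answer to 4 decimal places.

0.9210

r = Cov(w,z) / (s_w · s_z) = 132.71 / (17.68 × 8.15)
  = 132.71 / 144.0920 ≈ 0.9210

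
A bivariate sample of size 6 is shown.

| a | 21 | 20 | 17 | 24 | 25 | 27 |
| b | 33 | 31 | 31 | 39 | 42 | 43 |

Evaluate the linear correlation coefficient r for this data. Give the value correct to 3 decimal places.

n = 6, Σa = 134, Σb = 219, Σa² = 3060, Σb² = 8145, Σab = 4987
nΣab − ΣaΣb = 29922 − 29346 = 576
nΣa² − (Σa)² = 18360 − 17956 = 404; nΣb² − (Σb)² = 48870 − 47961 = 909
r = 576 / √(404 × 909) = 576 / 606.0000 ≈ 0.950

0.950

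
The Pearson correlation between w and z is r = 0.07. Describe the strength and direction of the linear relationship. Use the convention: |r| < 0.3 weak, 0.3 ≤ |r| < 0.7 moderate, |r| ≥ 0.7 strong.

weak positive

r = 0.07 > 0 so the relationship is positive.
|r| = 0.07, which falls in the weak range.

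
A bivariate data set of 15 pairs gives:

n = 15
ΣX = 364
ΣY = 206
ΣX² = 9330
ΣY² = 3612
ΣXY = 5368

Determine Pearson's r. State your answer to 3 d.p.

0.592

r = (nΣXY − ΣXΣY) / √[(nΣX² − (ΣX)²)(nΣY² − (ΣY)²)]
Numerator: 15×5368 − 364×206 = 5536
Denominator: √[(139950 − 132496)(54180 − 42436)] = √[7454 × 11744] = 9356.2693
r = 5536 / 9356.2693 ≈ 0.592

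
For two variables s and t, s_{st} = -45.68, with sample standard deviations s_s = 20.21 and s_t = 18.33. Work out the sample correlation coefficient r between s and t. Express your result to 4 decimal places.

-0.1233

r = Cov(s,t) / (s_s · s_t) = -45.68 / (20.21 × 18.33)
  = -45.68 / 370.4493 ≈ -0.1233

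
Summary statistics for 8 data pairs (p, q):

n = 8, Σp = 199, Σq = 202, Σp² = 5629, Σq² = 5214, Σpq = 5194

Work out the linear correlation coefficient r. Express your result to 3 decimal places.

0.610

r = (nΣpq − ΣpΣq) / √[(nΣp² − (Σp)²)(nΣq² − (Σq)²)]
Numerator: 8×5194 − 199×202 = 1354
Denominator: √[(45032 − 39601)(41712 − 40804)] = √[5431 × 908] = 2220.6639
r = 1354 / 2220.6639 ≈ 0.610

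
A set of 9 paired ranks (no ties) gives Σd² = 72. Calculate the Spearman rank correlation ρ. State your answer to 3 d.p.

0.400

ρ = 1 − 6Σd² / [n(n²−1)] = 1 − 6×72 / (9×80)
  = 1 − 432/720 = 1 − 0.6000 ≈ 0.400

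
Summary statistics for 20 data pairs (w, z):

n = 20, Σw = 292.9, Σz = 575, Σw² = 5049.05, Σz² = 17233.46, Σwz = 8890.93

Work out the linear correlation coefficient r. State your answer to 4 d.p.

r = (nΣwz − ΣwΣz) / √[(nΣw² − (Σw)²)(nΣz² − (Σz)²)]
Numerator: 20×8890.93 − 292.9×575 = 9401.1
Denominator: √[(100981 − 85790.41)(344669.2 − 330625)] = √[15190.59 × 14044.2] = 14606.1523
r = 9401.1 / 14606.1523 ≈ 0.6436

0.6436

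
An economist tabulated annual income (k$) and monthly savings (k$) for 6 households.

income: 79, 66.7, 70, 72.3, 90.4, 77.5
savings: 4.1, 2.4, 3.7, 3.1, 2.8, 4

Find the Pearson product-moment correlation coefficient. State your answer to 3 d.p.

0.102

n = 6, Σx = 455.9, Σy = 20.1, Σx² = 34995.59, Σy² = 69.71, Σxy = 1530.23
nΣxy − ΣxΣy = 9181.38 − 9163.59 = 17.79
nΣx² − (Σx)² = 209973.54 − 207844.81 = 2128.73; nΣy² − (Σy)² = 418.26 − 404.01 = 14.25
r = 17.79 / √(2128.73 × 14.25) = 17.79 / 174.1677 ≈ 0.102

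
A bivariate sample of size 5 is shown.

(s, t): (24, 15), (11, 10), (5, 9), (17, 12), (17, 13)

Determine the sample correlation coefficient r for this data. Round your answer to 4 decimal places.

0.9776

n = 5, Σs = 74, Σt = 59, Σs² = 1300, Σt² = 719, Σst = 940
nΣst − ΣsΣt = 4700 − 4366 = 334
nΣs² − (Σs)² = 6500 − 5476 = 1024; nΣt² − (Σt)² = 3595 − 3481 = 114
r = 334 / √(1024 × 114) = 334 / 341.6665 ≈ 0.9776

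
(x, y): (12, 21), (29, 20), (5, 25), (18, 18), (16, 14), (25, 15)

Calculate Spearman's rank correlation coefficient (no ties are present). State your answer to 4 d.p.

Rank x: 2, 6, 1, 4, 3, 5
Rank y: 5, 4, 6, 3, 1, 2
d = rank(x) − rank(y): -3, 2, -5, 1, 2, 3; Σd² = 52
ρ = 1 − 6Σd² / [n(n²−1)] = 1 − 6×52 / (6×35) = 1 − 312/210 ≈ -0.4857

-0.4857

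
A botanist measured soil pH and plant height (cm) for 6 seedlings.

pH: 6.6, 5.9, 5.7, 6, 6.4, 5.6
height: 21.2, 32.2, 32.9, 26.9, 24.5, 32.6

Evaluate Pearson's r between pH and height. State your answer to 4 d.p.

n = 6, Σx = 36.2, Σy = 170.3, Σx² = 219.18, Σy² = 4955.31, Σxy = 1018.19
nΣxy − ΣxΣy = 6109.14 − 6164.86 = -55.72
nΣx² − (Σx)² = 1315.08 − 1310.44 = 4.64; nΣy² − (Σy)² = 29731.86 − 29002.09 = 729.77
r = -55.72 / √(4.64 × 729.77) = -55.72 / 58.1905 ≈ -0.9575

-0.9575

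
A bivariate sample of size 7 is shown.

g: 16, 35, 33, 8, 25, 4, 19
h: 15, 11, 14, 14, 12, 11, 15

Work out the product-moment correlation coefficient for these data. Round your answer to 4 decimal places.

n = 7, Σg = 140, Σh = 92, Σg² = 3636, Σh² = 1228, Σgh = 1828
nΣgh − ΣgΣh = 12796 − 12880 = -84
nΣg² − (Σg)² = 25452 − 19600 = 5852; nΣh² − (Σh)² = 8596 − 8464 = 132
r = -84 / √(5852 × 132) = -84 / 878.8993 ≈ -0.0956

-0.0956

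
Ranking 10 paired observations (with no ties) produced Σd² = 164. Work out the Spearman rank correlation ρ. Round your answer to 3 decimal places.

0.006

ρ = 1 − 6Σd² / [n(n²−1)] = 1 − 6×164 / (10×99)
  = 1 − 984/990 = 1 − 0.9939 ≈ 0.006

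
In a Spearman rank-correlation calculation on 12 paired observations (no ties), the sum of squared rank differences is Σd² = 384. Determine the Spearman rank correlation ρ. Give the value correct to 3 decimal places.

ρ = 1 − 6Σd² / [n(n²−1)] = 1 − 6×384 / (12×143)
  = 1 − 2304/1716 = 1 − 1.3427 ≈ -0.343

-0.343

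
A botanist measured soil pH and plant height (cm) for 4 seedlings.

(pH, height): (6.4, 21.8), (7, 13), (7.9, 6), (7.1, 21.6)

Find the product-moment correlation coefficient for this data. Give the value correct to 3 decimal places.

-0.837

n = 4, Σx = 28.4, Σy = 62.4, Σx² = 202.78, Σy² = 1146.8, Σxy = 431.28
nΣxy − ΣxΣy = 1725.12 − 1772.16 = -47.04
nΣx² − (Σx)² = 811.12 − 806.56 = 4.56; nΣy² − (Σy)² = 4587.2 − 3893.76 = 693.44
r = -47.04 / √(4.56 × 693.44) = -47.04 / 56.2324 ≈ -0.837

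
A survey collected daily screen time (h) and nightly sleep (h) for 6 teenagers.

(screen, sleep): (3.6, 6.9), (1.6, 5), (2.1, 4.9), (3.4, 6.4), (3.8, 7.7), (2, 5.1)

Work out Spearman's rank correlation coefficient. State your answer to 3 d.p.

0.829

Rank screen: 5, 1, 3, 4, 6, 2
Rank sleep: 5, 2, 1, 4, 6, 3
d = rank(screen) − rank(sleep): 0, -1, 2, 0, 0, -1; Σd² = 6
ρ = 1 − 6Σd² / [n(n²−1)] = 1 − 6×6 / (6×35) = 1 − 36/210 ≈ 0.829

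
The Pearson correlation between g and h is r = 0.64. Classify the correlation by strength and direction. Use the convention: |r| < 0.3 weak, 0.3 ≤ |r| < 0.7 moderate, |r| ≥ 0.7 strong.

r = 0.64 > 0 so the relationship is positive.
|r| = 0.64, which falls in the moderate range.

moderate positive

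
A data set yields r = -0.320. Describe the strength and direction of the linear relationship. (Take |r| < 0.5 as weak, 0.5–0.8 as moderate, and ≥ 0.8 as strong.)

weak negative

r = -0.320 < 0 so the relationship is negative.
|r| = 0.320, which falls in the weak range.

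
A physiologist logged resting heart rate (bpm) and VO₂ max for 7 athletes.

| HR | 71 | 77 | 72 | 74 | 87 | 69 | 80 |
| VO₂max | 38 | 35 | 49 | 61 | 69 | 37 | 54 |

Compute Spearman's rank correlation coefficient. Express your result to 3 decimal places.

Rank HR: 2, 5, 3, 4, 7, 1, 6
Rank VO₂max: 3, 1, 4, 6, 7, 2, 5
d = rank(HR) − rank(VO₂max): -1, 4, -1, -2, 0, -1, 1; Σd² = 24
ρ = 1 − 6Σd² / [n(n²−1)] = 1 − 6×24 / (7×48) = 1 − 144/336 ≈ 0.571

0.571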